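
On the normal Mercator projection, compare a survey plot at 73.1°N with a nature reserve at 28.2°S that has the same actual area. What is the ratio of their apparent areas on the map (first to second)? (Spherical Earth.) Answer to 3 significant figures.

Mercator areal scale is sec²φ.
At 73.1°: sec²(73.1°) = 1/0.2907² = 11.83.
At 28.2°: sec²(28.2°) = 1/0.8813² = 1.288.
Ratio = 11.83/1.288 = cos²(28.2°)/cos²(73.1°) ≈ 9.19.

9.19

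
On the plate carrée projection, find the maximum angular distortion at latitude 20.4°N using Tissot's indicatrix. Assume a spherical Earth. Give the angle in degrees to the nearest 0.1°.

3.7°

For the equirectangular projection with φ₀ = 0 (plate carrée), h = 1 along meridians and k = sec φ along parallels.
At 20.4°: h = 1.000, k = 1.067; principal scales a = 1.067, b = 1.000.
sin(ω/2) = (a − b)/(a + b) = 0.06691/2.067 = 0.03237, so ω = 2 arcsin(0.03237) ≈ 3.7°.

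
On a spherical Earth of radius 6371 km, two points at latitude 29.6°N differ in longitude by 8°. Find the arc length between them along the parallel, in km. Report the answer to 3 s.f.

773 km

Arc length along a parallel = R cos φ · Δλ (with Δλ in radians).
= 6371 × cos 29.6° × (8° × π/180) = 6371 × 0.8695 × 0.1396 ≈ 773 km.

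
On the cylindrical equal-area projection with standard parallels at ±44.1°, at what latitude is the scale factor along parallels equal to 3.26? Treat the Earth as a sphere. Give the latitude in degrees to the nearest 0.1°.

For cylindrical equal-area with standard parallel φ₀, h = cos φ / cos φ₀ and k = cos φ₀ / cos φ, so h·k = 1.
k = cos φ₀ / cos φ = 3.26  ⇒  cos φ = cos 44.1° / 3.26 = 0.2203.
φ = arccos(0.2203) ≈ 77.3°.

77.3°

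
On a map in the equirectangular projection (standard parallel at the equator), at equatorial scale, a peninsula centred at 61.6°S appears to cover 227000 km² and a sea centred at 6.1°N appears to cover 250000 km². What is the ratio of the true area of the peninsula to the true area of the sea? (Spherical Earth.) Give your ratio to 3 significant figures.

Plate carrée has h = 1 and k = sec φ, giving areal scale sec φ; true area = (apparent area) · cos φ.
True area of peninsula: 227000 × cos(61.6°) = 227000 × 0.4756 = 108000 km².
True area of sea: 250000 × cos(6.1°) = 250000 × 0.9943 = 248600 km².
Ratio = 108000 / 248600 ≈ 0.434.

0.434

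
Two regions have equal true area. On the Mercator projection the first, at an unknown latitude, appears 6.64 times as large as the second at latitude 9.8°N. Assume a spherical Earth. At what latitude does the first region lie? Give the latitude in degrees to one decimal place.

Mercator areal scale is sec²φ, so apparent-area ratio = sec²φ₁ / sec²φ₂ = cos²φ₂ / cos²φ₁.
cos²φ₂ / cos²φ₁ = 6.64  ⇒  cos φ₁ = cos 9.8° / √6.64 = 0.9854/2.577 = 0.3824.
φ₁ = arccos(0.3824) ≈ 67.5°.

67.5°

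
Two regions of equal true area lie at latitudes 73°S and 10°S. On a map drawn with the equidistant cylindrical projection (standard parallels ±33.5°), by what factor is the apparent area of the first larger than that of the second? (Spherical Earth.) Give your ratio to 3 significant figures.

The equidistant cylindrical projection with φ₀ = 33.5° has h = 1 (meridians true) and k = cos φ₀ / cos φ along parallels.
Areal scale at 73°: h·k = 1.000 × 2.852 = 2.852.
Areal scale at 10°: h·k = 1.000 × 0.8467 = 0.8467.
Ratio = 2.852/0.8467 ≈ 3.37.

3.37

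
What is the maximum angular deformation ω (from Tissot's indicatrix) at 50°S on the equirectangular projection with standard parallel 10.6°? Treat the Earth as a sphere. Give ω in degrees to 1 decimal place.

24.2°

With standard parallel φ₀ = 10.6°, the equirectangular projection gives x = Rλ cos φ₀, y = Rφ, so h = 1 and k = cos 10.6° / cos φ.
At 50°: h = 1.000, k = 1.529; principal scales a = 1.529, b = 1.000.
sin(ω/2) = (a − b)/(a + b) = 0.5292/2.529 = 0.2092, so ω = 2 arcsin(0.2092) ≈ 24.2°.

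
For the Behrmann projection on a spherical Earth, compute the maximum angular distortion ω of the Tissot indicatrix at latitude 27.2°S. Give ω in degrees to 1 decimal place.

Behrmann is a cylindrical equal-area projection with standard parallels at ±30°. A cylindrical equal-area projection with standard parallel φ₀ has meridian scale h = cos φ / cos φ₀ and parallel scale k = cos φ₀ / cos φ (so areas are preserved, h·k = 1).
At 27.2°: h = 1.027, k = 0.9737; principal scales a = 1.027, b = 0.9737.
sin(ω/2) = (a − b)/(a + b) = 0.05331/2.001 = 0.02664, so ω = 2 arcsin(0.02664) ≈ 3.1°.

3.1°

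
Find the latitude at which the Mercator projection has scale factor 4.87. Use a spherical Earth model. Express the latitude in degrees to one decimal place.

Mercator scale is k = sec φ = 1/cos φ.
1/cos φ = 4.87  ⇒  cos φ = 0.2053  ⇒  φ = arccos(0.2053) ≈ 78.2°.

78.2°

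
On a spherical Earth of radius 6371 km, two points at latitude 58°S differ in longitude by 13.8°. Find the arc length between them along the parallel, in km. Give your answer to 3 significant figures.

813 km

Arc length along a parallel = R cos φ · Δλ (with Δλ in radians).
= 6371 × cos 58° × (13.8° × π/180) = 6371 × 0.5299 × 0.2409 ≈ 813 km.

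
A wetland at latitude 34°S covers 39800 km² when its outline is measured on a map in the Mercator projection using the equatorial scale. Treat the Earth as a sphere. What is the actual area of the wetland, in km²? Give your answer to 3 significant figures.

Mercator is conformal, so the point scale is isotropic: h = k = sec φ = 1/cos φ.
Areal scale = k² = sec²φ = 1/cos²(34°) = 1/0.8290² = 1.455.
True area = apparent / (areal scale) = 39800 / 1.455 ≈ 27400 km².

27400 km²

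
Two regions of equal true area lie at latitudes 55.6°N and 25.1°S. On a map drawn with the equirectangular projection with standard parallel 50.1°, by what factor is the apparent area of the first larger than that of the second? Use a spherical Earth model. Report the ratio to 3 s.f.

1.60

In the equirectangular projection with standard parallel φ₀ = 50.1° (x = Rλ cos φ₀, y = Rφ), meridians are true-scale (h = 1) and the parallel scale is k = cos φ₀ / cos φ.
Areal scale at 55.6°: h·k = 1.000 × 1.135 = 1.135.
Areal scale at 25.1°: h·k = 1.000 × 0.7083 = 0.7083.
Ratio = 1.135/0.7083 ≈ 1.60.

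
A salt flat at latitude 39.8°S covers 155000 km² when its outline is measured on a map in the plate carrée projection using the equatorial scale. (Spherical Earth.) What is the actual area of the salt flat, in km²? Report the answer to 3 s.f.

119000 km²

Plate carrée maps x = Rλ, y = Rφ. The meridian scale is h = 1 and the parallel scale is k = 1/cos φ = sec φ.
Areal scale = h·k = 1 × sec φ; at 39.8°, h = 1.000, k = 1.302, so h·k = 1.302.
True area = apparent / (areal scale) = 155000 / 1.302 ≈ 119000 km².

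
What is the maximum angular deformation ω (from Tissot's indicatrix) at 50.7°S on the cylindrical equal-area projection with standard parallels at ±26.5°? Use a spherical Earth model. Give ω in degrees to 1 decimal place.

For cylindrical equal-area with standard parallel φ₀, h = cos φ / cos φ₀ and k = cos φ₀ / cos φ, so h·k = 1.
At 50.7°: h = 0.7077, k = 1.413; principal scales a = 1.413, b = 0.7077.
sin(ω/2) = (a − b)/(a + b) = 0.7052/2.121 = 0.3325, so ω = 2 arcsin(0.3325) ≈ 38.8°.

38.8°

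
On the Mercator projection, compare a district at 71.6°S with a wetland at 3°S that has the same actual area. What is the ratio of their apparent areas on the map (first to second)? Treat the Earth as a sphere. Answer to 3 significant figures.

10.0

Mercator areal scale is sec²φ.
At 71.6°: sec²(71.6°) = 1/0.3156² = 10.04.
At 3°: sec²(3°) = 1/0.9986² = 1.003.
Ratio = 10.04/1.003 = cos²(3°)/cos²(71.6°) ≈ 10.0.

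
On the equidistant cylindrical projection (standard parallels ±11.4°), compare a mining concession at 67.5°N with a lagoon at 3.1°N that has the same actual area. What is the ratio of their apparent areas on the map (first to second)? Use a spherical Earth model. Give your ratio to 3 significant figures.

With standard parallel φ₀ = 11.4°, the equirectangular projection gives x = Rλ cos φ₀, y = Rφ, so h = 1 and k = cos 11.4° / cos φ.
Areal scale at 67.5°: h·k = 1.000 × 2.562 = 2.562.
Areal scale at 3.1°: h·k = 1.000 × 0.9817 = 0.9817.
Ratio = 2.562/0.9817 ≈ 2.61.

2.61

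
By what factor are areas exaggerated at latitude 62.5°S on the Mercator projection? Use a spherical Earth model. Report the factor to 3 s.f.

4.69

Mercator is conformal, so the point scale is isotropic: h = k = sec φ = 1/cos φ.
Areal scale = k² = sec²φ = 1/cos²(62.5°) = 1/0.4617² = 4.690.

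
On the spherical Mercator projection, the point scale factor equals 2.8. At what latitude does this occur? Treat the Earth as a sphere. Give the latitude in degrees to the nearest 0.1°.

Mercator scale is k = sec φ = 1/cos φ.
1/cos φ = 2.8  ⇒  cos φ = 0.3571  ⇒  φ = arccos(0.3571) ≈ 69.1°.

69.1°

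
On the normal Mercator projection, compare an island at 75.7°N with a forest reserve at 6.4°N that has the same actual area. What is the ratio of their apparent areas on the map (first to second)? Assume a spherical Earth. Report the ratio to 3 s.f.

16.2

On Mercator, area is exaggerated by sec²φ = 1/cos²φ.
At 75.7°: sec²(75.7°) = 1/0.2470² = 16.39.
At 6.4°: sec²(6.4°) = 1/0.9938² = 1.013.
Ratio = 16.39/1.013 = cos²(6.4°)/cos²(75.7°) ≈ 16.2.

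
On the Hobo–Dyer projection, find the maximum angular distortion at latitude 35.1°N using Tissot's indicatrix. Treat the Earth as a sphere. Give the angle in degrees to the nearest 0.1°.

Hobo–Dyer is a cylindrical equal-area projection with standard parallels at ±37.5°. For cylindrical equal-area with standard parallel φ₀, h = cos φ / cos φ₀ and k = cos φ₀ / cos φ, so h·k = 1.
At 35.1°: h = 1.031, k = 0.9697; principal scales a = 1.031, b = 0.9697.
sin(ω/2) = (a − b)/(a + b) = 0.06156/2.001 = 0.03077, so ω = 2 arcsin(0.03077) ≈ 3.5°.

3.5°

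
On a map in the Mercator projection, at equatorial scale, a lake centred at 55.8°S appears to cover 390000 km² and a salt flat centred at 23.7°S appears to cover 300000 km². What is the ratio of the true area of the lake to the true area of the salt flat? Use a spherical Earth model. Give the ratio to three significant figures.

0.490

Since Mercator area scale is 1/cos²φ, the true area equals the apparent area multiplied by cos²φ.
True area of lake: 390000 × cos²(55.8°) = 390000 × 0.3159 = 123200 km².
True area of salt flat: 300000 × cos²(23.7°) = 300000 × 0.8384 = 251500 km².
Ratio = 123200 / 251500 ≈ 0.490.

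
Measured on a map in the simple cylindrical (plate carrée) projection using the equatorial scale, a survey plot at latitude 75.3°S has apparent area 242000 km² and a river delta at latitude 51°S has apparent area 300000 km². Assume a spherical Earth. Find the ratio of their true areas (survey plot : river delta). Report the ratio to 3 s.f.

0.325

Plate carrée has h = 1 and k = sec φ, giving areal scale sec φ; true area = (apparent area) · cos φ.
True area of survey plot: 242000 × cos(75.3°) = 242000 × 0.2538 = 61410 km².
True area of river delta: 300000 × cos(51°) = 300000 × 0.6293 = 188800 km².
Ratio = 61410 / 188800 ≈ 0.325.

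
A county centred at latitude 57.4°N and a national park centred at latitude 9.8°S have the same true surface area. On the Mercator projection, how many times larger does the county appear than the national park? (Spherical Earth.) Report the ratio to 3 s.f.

Mercator is conformal with k = sec φ, so areal scale = k² = sec²φ.
At 57.4°: sec²(57.4°) = 1/0.5388² = 3.445.
At 9.8°: sec²(9.8°) = 1/0.9854² = 1.030.
Ratio = 3.445/1.030 = cos²(9.8°)/cos²(57.4°) ≈ 3.35.

3.35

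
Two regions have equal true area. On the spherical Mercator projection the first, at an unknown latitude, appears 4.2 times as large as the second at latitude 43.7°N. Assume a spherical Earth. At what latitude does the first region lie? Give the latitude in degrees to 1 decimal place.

69.3°

On Mercator, (apparent₁)/(apparent₂) = sec²φ₁ / sec²φ₂ when true areas are equal.
cos²φ₂ / cos²φ₁ = 4.2  ⇒  cos φ₁ = cos 43.7° / √4.2 = 0.7230/2.049 = 0.3528.
φ₁ = arccos(0.3528) ≈ 69.3°.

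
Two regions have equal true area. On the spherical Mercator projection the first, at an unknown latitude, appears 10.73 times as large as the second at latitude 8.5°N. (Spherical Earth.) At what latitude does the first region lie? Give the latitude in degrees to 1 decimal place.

For equal true areas on Mercator, apparent areas scale as sec²φ, so the ratio is cos²φ₂ / cos²φ₁.
cos²φ₂ / cos²φ₁ = 10.73  ⇒  cos φ₁ = cos 8.5° / √10.73 = 0.9890/3.276 = 0.3019.
φ₁ = arccos(0.3019) ≈ 72.4°.

72.4°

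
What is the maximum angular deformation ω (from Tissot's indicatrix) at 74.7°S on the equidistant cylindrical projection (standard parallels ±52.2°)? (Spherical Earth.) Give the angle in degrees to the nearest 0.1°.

With standard parallel φ₀ = 52.2°, the equirectangular projection gives x = Rλ cos φ₀, y = Rφ, so h = 1 and k = cos 52.2° / cos φ.
At 74.7°: h = 1.000, k = 2.323; principal scales a = 2.323, b = 1.000.
sin(ω/2) = (a − b)/(a + b) = 1.323/3.323 = 0.3981, so ω = 2 arcsin(0.3981) ≈ 46.9°.

46.9°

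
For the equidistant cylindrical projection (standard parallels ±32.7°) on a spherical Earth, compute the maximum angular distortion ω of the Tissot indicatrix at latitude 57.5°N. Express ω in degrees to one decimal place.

The equidistant cylindrical projection with φ₀ = 32.7° has h = 1 (meridians true) and k = cos φ₀ / cos φ along parallels.
At 57.5°: h = 1.000, k = 1.566; principal scales a = 1.566, b = 1.000.
sin(ω/2) = (a − b)/(a + b) = 0.5662/2.566 = 0.2206, so ω = 2 arcsin(0.2206) ≈ 25.5°.

25.5°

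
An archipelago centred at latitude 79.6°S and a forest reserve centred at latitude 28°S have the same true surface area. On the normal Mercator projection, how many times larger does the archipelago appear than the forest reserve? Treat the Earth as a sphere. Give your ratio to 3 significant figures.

23.9

On Mercator, area is exaggerated by sec²φ = 1/cos²φ.
At 79.6°: sec²(79.6°) = 1/0.1805² = 30.69.
At 28°: sec²(28°) = 1/0.8829² = 1.283.
Ratio = 30.69/1.283 = cos²(28°)/cos²(79.6°) ≈ 23.9.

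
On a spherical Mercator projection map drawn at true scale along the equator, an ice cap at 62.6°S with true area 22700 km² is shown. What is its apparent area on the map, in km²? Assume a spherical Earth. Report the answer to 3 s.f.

For Mercator, h = k = sec φ (a conformal cylindrical projection has a single point scale, 1/cos φ).
Areal scale = k² = sec²φ = 1/cos²(62.6°) = 1/0.4602² = 4.722.
Apparent area = 22700 × 4.722 ≈ 107000 km².

107000 km²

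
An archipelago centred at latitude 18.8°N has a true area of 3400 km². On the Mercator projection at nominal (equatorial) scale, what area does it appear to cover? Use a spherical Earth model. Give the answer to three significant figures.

3790 km²

Mercator is conformal, so the point scale is isotropic: h = k = sec φ = 1/cos φ.
Areal scale = k² = sec²φ = 1/cos²(18.8°) = 1/0.9466² = 1.116.
Apparent area = 3400 × 1.116 ≈ 3790 km².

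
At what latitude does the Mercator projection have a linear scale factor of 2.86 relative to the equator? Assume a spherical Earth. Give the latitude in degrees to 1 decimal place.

69.5°

Mercator scale is k = sec φ = 1/cos φ.
1/cos φ = 2.86  ⇒  cos φ = 0.3497  ⇒  φ = arccos(0.3497) ≈ 69.5°.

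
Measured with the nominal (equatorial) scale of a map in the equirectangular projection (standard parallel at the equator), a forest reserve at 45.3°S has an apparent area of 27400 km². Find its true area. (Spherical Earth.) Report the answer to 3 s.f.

In the plate carrée (x = Rλ, y = Rφ), meridians are true-scale (h = 1) and parallels are stretched by k = sec φ.
Areal scale = h·k = 1 × sec φ; at 45.3°, h = 1.000, k = 1.422, so h·k = 1.422.
True area = apparent / (areal scale) = 27400 / 1.422 ≈ 19300 km².

19300 km²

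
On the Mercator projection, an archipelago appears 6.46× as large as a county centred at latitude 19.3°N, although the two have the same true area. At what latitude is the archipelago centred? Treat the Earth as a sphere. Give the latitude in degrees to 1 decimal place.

68.2°

Mercator areal scale is sec²φ, so apparent-area ratio = sec²φ₁ / sec²φ₂ = cos²φ₂ / cos²φ₁.
cos²φ₂ / cos²φ₁ = 6.46  ⇒  cos φ₁ = cos 19.3° / √6.46 = 0.9438/2.542 = 0.3713.
φ₁ = arccos(0.3713) ≈ 68.2°.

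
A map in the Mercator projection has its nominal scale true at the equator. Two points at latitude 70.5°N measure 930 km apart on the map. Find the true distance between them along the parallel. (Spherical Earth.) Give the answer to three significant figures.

For Mercator, h = k = sec φ (a conformal cylindrical projection has a single point scale, 1/cos φ).
Along the parallel at 70.5°, map distances are exaggerated by k = sec 70.5° = 2.996.
True distance = 930 / 2.996 = 930 × cos 70.5° ≈ 310 km.

310 km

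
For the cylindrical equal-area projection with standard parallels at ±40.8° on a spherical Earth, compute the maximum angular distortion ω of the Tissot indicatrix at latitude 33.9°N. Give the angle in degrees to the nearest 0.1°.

10.5°

A cylindrical equal-area projection with standard parallel φ₀ has meridian scale h = cos φ / cos φ₀ and parallel scale k = cos φ₀ / cos φ (so areas are preserved, h·k = 1).
At 33.9°: h = 1.096, k = 0.9120; principal scales a = 1.096, b = 0.9120.
sin(ω/2) = (a − b)/(a + b) = 0.1844/2.008 = 0.09182, so ω = 2 arcsin(0.09182) ≈ 10.5°.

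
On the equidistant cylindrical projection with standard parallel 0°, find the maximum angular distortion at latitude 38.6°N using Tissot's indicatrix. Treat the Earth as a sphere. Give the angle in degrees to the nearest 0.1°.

Plate carrée maps x = Rλ, y = Rφ. The meridian scale is h = 1 and the parallel scale is k = 1/cos φ = sec φ.
At 38.6°: h = 1.000, k = 1.280; principal scales a = 1.280, b = 1.000.
sin(ω/2) = (a − b)/(a + b) = 0.2796/2.280 = 0.1226, so ω = 2 arcsin(0.1226) ≈ 14.1°.

14.1°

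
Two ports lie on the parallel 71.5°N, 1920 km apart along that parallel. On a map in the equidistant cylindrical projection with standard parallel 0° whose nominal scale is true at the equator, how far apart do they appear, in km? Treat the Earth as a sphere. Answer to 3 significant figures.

6050 km

For the equirectangular projection with φ₀ = 0 (plate carrée), h = 1 along meridians and k = sec φ along parallels.
Along the parallel, k = sec 71.5° = 1/0.3173 = 3.152.
Map distance = 1920 × 3.152 ≈ 6050 km.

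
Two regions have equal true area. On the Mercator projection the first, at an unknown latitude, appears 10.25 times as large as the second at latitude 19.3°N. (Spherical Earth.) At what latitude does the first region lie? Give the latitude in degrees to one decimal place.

On Mercator, (apparent₁)/(apparent₂) = sec²φ₁ / sec²φ₂ when true areas are equal.
cos²φ₂ / cos²φ₁ = 10.25  ⇒  cos φ₁ = cos 19.3° / √10.25 = 0.9438/3.202 = 0.2948.
φ₁ = arccos(0.2948) ≈ 72.9°.

72.9°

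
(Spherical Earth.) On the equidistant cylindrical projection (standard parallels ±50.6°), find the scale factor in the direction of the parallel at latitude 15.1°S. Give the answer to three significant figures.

The equidistant cylindrical projection with φ₀ = 50.6° has h = 1 (meridians true) and k = cos φ₀ / cos φ along parallels.
k = cos 50.6° / cos 15.1° = 0.6347/0.9655 = 0.6574.

0.657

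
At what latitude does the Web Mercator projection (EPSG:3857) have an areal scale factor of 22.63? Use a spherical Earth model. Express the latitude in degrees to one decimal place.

77.9°

Mercator areal scale is sec²φ.
sec²φ = 22.63  ⇒  cos²φ = 0.04419  ⇒  cos φ = 0.2102.
φ = arccos(0.2102) ≈ 77.9°.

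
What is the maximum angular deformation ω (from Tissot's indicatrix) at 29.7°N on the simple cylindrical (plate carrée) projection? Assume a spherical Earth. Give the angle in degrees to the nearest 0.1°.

In the plate carrée (x = Rλ, y = Rφ), meridians are true-scale (h = 1) and parallels are stretched by k = sec φ.
At 29.7°: h = 1.000, k = 1.151; principal scales a = 1.151, b = 1.000.
sin(ω/2) = (a − b)/(a + b) = 0.1512/2.151 = 0.07030, so ω = 2 arcsin(0.07030) ≈ 8.1°.

8.1°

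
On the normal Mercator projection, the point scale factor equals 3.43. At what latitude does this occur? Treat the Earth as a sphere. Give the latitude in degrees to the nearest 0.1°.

73.0°

Mercator scale is k = sec φ = 1/cos φ.
1/cos φ = 3.43  ⇒  cos φ = 0.2915  ⇒  φ = arccos(0.2915) ≈ 73.0°.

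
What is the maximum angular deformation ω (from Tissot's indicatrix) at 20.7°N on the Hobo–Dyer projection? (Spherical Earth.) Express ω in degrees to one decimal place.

18.8°

The Hobo–Dyer projection is cylindrical equal-area with φ₀ = 37.5°. Cylindrical equal-area (φ₀ = 37.5°): h = cos φ / cos 37.5° along meridians, k = cos 37.5° / cos φ along parallels; h·k = 1.
At 20.7°: h = 1.179, k = 0.8481; principal scales a = 1.179, b = 0.8481.
sin(ω/2) = (a − b)/(a + b) = 0.3310/2.027 = 0.1633, so ω = 2 arcsin(0.1633) ≈ 18.8°.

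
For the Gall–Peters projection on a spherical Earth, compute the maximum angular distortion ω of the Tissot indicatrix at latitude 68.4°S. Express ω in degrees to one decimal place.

70.0°

The Gall–Peters projection is cylindrical equal-area with φ₀ = 45°. Cylindrical equal-area (φ₀ = 45°): h = cos φ / cos 45° along meridians, k = cos 45° / cos φ along parallels; h·k = 1.
At 68.4°: h = 0.5206, k = 1.921; principal scales a = 1.921, b = 0.5206.
sin(ω/2) = (a − b)/(a + b) = 1.400/2.441 = 0.5735, so ω = 2 arcsin(0.5735) ≈ 70.0°.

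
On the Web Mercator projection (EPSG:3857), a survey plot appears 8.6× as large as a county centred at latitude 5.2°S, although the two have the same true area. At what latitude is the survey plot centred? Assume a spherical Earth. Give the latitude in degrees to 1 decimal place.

70.1°

For equal true areas on Mercator, apparent areas scale as sec²φ, so the ratio is cos²φ₂ / cos²φ₁.
cos²φ₂ / cos²φ₁ = 8.6  ⇒  cos φ₁ = cos 5.2° / √8.6 = 0.9959/2.933 = 0.3396.
φ₁ = arccos(0.3396) ≈ 70.1°.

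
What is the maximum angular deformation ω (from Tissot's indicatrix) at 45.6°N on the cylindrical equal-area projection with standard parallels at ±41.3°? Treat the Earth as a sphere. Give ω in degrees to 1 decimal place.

For cylindrical equal-area with standard parallel φ₀, h = cos φ / cos φ₀ and k = cos φ₀ / cos φ, so h·k = 1.
At 45.6°: h = 0.9313, k = 1.074; principal scales a = 1.074, b = 0.9313.
sin(ω/2) = (a − b)/(a + b) = 0.1424/2.005 = 0.07104, so ω = 2 arcsin(0.07104) ≈ 8.1°.

8.1°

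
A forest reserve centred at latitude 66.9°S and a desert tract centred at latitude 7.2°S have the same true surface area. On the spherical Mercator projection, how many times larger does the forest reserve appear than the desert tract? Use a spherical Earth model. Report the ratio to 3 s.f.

On Mercator, area is exaggerated by sec²φ = 1/cos²φ.
At 66.9°: sec²(66.9°) = 1/0.3923² = 6.497.
At 7.2°: sec²(7.2°) = 1/0.9921² = 1.016.
Ratio = 6.497/1.016 = cos²(7.2°)/cos²(66.9°) ≈ 6.39.

6.39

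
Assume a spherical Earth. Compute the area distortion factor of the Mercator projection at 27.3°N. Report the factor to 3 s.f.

1.27

The Mercator projection is conformal; its linear scale factor is the same in every direction and equals sec φ = 1/cos φ.
Areal scale = k² = sec²φ = 1/cos²(27.3°) = 1/0.8886² = 1.266.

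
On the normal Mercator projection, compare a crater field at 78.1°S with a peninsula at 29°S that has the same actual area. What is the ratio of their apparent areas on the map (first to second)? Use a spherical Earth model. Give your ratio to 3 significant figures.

Mercator areal scale is sec²φ.
At 78.1°: sec²(78.1°) = 1/0.2062² = 23.52.
At 29°: sec²(29°) = 1/0.8746² = 1.307.
Ratio = 23.52/1.307 = cos²(29°)/cos²(78.1°) ≈ 18.0.

18.0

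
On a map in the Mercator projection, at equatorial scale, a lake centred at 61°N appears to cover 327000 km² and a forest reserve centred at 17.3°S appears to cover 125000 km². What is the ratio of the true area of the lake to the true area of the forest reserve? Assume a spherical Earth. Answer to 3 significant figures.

0.675

On Mercator the areal scale is sec²φ, so true area = apparent × cos²φ.
True area of lake: 327000 × cos²(61°) = 327000 × 0.2350 = 76860 km².
True area of forest reserve: 125000 × cos²(17.3°) = 125000 × 0.9116 = 113900 km².
Ratio = 76860 / 113900 ≈ 0.675.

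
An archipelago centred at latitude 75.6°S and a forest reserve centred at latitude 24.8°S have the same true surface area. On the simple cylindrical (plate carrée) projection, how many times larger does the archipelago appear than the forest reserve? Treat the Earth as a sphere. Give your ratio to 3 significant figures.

Plate carrée maps x = Rλ, y = Rφ. The meridian scale is h = 1 and the parallel scale is k = 1/cos φ = sec φ.
Areal scale at 75.6°: h·k = 1.000 × 4.021 = 4.021.
Areal scale at 24.8°: h·k = 1.000 × 1.102 = 1.102.
Ratio = 4.021/1.102 ≈ 3.65.

3.65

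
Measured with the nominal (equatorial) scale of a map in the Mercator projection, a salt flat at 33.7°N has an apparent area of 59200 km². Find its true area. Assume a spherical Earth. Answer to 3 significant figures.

41000 km²

Mercator is conformal, so the point scale is isotropic: h = k = sec φ = 1/cos φ.
Areal scale = k² = sec²φ = 1/cos²(33.7°) = 1/0.8320² = 1.445.
True area = apparent / (areal scale) = 59200 / 1.445 ≈ 41000 km².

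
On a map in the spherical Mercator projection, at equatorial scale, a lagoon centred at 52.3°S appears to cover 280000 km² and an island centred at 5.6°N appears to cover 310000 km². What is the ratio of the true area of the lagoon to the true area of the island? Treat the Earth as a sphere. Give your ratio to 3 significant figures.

0.341

On Mercator the areal scale is sec²φ, so true area = apparent × cos²φ.
True area of lagoon: 280000 × cos²(52.3°) = 280000 × 0.3740 = 104700 km².
True area of island: 310000 × cos²(5.6°) = 310000 × 0.9905 = 307000 km².
Ratio = 104700 / 307000 ≈ 0.341.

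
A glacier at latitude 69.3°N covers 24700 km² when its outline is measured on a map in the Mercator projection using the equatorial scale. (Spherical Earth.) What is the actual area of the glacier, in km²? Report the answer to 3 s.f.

3090 km²

For Mercator, h = k = sec φ (a conformal cylindrical projection has a single point scale, 1/cos φ).
Areal scale = k² = sec²φ = 1/cos²(69.3°) = 1/0.3535² = 8.004.
True area = apparent / (areal scale) = 24700 / 8.004 ≈ 3090 km².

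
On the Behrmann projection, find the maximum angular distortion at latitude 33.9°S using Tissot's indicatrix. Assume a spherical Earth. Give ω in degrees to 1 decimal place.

The Behrmann projection is cylindrical equal-area with φ₀ = 30°. For cylindrical equal-area with standard parallel φ₀, h = cos φ / cos φ₀ and k = cos φ₀ / cos φ, so h·k = 1.
At 33.9°: h = 0.9584, k = 1.043; principal scales a = 1.043, b = 0.9584.
sin(ω/2) = (a − b)/(a + b) = 0.08497/2.002 = 0.04245, so ω = 2 arcsin(0.04245) ≈ 4.9°.

4.9°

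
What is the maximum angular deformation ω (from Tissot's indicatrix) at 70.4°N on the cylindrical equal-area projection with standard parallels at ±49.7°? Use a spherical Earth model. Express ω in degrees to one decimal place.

70.3°

For cylindrical equal-area with standard parallel φ₀, h = cos φ / cos φ₀ and k = cos φ₀ / cos φ, so h·k = 1.
At 70.4°: h = 0.5186, k = 1.928; principal scales a = 1.928, b = 0.5186.
sin(ω/2) = (a − b)/(a + b) = 1.409/2.447 = 0.5761, so ω = 2 arcsin(0.5761) ≈ 70.3°.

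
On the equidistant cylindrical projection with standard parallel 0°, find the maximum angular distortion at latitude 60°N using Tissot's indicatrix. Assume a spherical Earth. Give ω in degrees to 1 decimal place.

38.9°

In the plate carrée (x = Rλ, y = Rφ), meridians are true-scale (h = 1) and parallels are stretched by k = sec φ.
At 60°: h = 1.000, k = 2.000; principal scales a = 2.000, b = 1.000.
sin(ω/2) = (a − b)/(a + b) = 1.0000/3.000 = 0.3333, so ω = 2 arcsin(0.3333) ≈ 38.9°.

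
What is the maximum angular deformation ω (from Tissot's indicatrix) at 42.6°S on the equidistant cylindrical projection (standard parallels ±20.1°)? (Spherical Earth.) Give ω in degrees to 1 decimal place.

In the equirectangular projection with standard parallel φ₀ = 20.1° (x = Rλ cos φ₀, y = Rφ), meridians are true-scale (h = 1) and the parallel scale is k = cos φ₀ / cos φ.
At 42.6°: h = 1.000, k = 1.276; principal scales a = 1.276, b = 1.000.
sin(ω/2) = (a − b)/(a + b) = 0.2758/2.276 = 0.1212, so ω = 2 arcsin(0.1212) ≈ 13.9°.

13.9°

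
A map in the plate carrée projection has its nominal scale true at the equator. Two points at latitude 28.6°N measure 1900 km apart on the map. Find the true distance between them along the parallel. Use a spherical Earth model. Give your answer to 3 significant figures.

1670 km

Plate carrée maps x = Rλ, y = Rφ. The meridian scale is h = 1 and the parallel scale is k = 1/cos φ = sec φ.
Along the parallel at 28.6°, map distances are exaggerated by k = sec 28.6° = 1.139.
True distance = 1900 / 1.139 = 1900 × cos 28.6° ≈ 1670 km.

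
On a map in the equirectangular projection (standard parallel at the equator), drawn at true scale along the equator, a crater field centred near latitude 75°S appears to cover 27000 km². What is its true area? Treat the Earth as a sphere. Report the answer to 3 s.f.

Plate carrée maps x = Rλ, y = Rφ. The meridian scale is h = 1 and the parallel scale is k = 1/cos φ = sec φ.
Areal scale = h·k = 1 × sec φ; at 75°, h = 1.000, k = 3.864, so h·k = 3.864.
True area = apparent / (areal scale) = 27000 / 3.864 ≈ 6990 km².

6990 km²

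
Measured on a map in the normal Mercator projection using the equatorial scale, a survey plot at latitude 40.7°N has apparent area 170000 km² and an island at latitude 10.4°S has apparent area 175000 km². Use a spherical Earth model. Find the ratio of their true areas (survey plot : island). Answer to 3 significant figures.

Mercator's areal exaggeration is sec²φ; hence true area = (apparent area) · cos²φ.
True area of survey plot: 170000 × cos²(40.7°) = 170000 × 0.5748 = 97710 km².
True area of island: 175000 × cos²(10.4°) = 175000 × 0.9674 = 169300 km².
Ratio = 97710 / 169300 ≈ 0.577.

0.577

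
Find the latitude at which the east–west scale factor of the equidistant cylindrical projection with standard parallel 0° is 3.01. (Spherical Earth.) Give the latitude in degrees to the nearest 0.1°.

70.6°

Plate carrée: h = 1, k = sec φ along parallels.
sec φ = 3.01  ⇒  cos φ = 0.3322  ⇒  φ ≈ 70.6°.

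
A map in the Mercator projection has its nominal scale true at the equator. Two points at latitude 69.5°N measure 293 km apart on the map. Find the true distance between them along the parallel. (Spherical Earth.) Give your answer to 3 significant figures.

Mercator is conformal, so the point scale is isotropic: h = k = sec φ = 1/cos φ.
Along the parallel at 69.5°, map distances are exaggerated by k = sec 69.5° = 2.855.
True distance = 293 / 2.855 = 293 × cos 69.5° ≈ 103 km.

103 km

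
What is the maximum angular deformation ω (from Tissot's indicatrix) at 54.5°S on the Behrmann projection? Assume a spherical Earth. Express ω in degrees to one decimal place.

44.6°

The Behrmann projection is cylindrical equal-area with φ₀ = 30°. Cylindrical equal-area (φ₀ = 30°): h = cos φ / cos 30° along meridians, k = cos 30° / cos φ along parallels; h·k = 1.
At 54.5°: h = 0.6705, k = 1.491; principal scales a = 1.491, b = 0.6705.
sin(ω/2) = (a − b)/(a + b) = 0.8208/2.162 = 0.3797, so ω = 2 arcsin(0.3797) ≈ 44.6°.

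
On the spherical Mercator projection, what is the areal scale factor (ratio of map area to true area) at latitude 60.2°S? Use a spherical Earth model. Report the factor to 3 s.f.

For Mercator, h = k = sec φ (a conformal cylindrical projection has a single point scale, 1/cos φ).
Areal scale = k² = sec²φ = 1/cos²(60.2°) = 1/0.4970² = 4.049.

4.05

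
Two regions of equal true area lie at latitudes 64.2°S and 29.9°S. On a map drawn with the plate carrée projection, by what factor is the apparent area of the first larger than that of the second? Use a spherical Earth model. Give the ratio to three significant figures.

1.99

For the equirectangular projection with φ₀ = 0 (plate carrée), h = 1 along meridians and k = sec φ along parallels.
Areal scale at 64.2°: h·k = 1.000 × 2.298 = 2.298.
Areal scale at 29.9°: h·k = 1.000 × 1.154 = 1.154.
Ratio = 2.298/1.154 ≈ 1.99.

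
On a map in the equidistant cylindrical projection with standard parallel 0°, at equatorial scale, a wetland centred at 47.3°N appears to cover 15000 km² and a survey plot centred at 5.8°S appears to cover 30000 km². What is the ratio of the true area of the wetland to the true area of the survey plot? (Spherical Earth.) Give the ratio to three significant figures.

0.341

Plate carrée has h = 1 and k = sec φ, giving areal scale sec φ; true area = (apparent area) · cos φ.
True area of wetland: 15000 × cos(47.3°) = 15000 × 0.6782 = 10170 km².
True area of survey plot: 30000 × cos(5.8°) = 30000 × 0.9949 = 29850 km².
Ratio = 10170 / 29850 ≈ 0.341.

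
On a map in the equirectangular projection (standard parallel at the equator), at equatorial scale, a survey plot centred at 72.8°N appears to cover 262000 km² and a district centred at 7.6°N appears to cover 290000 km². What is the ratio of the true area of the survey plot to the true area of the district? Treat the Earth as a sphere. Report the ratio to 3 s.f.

0.270

Plate carrée has h = 1 and k = sec φ, giving areal scale sec φ; true area = (apparent area) · cos φ.
True area of survey plot: 262000 × cos(72.8°) = 262000 × 0.2957 = 77480 km².
True area of district: 290000 × cos(7.6°) = 290000 × 0.9912 = 287500 km².
Ratio = 77480 / 287500 ≈ 0.270.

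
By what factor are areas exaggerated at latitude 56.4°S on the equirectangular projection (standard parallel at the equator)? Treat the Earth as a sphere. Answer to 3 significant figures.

1.81

For the equirectangular projection with φ₀ = 0 (plate carrée), h = 1 along meridians and k = sec φ along parallels.
Areal scale = h·k = 1 × sec φ; at 56.4°, h = 1.000, k = 1.807, so h·k = 1.807.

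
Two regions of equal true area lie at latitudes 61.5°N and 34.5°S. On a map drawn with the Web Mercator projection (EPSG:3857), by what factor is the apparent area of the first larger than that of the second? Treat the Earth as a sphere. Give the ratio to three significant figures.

2.98

Mercator is conformal with k = sec φ, so areal scale = k² = sec²φ.
At 61.5°: sec²(61.5°) = 1/0.4772² = 4.392.
At 34.5°: sec²(34.5°) = 1/0.8241² = 1.472.
Ratio = 4.392/1.472 = cos²(34.5°)/cos²(61.5°) ≈ 2.98.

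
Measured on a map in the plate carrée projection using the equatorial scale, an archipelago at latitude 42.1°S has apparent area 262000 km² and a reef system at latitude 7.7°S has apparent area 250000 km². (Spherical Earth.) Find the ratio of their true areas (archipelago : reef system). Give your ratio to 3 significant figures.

0.785

On the plate carrée, areal scale = h·k = 1 × sec φ, so true area = apparent × cos φ.
True area of archipelago: 262000 × cos(42.1°) = 262000 × 0.7420 = 194400 km².
True area of reef system: 250000 × cos(7.7°) = 250000 × 0.9910 = 247700 km².
Ratio = 194400 / 247700 ≈ 0.785.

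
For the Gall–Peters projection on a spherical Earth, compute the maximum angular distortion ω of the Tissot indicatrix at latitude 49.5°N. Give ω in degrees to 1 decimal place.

9.7°

Gall–Peters is a cylindrical equal-area projection with standard parallels at ±45°. Cylindrical equal-area (φ₀ = 45°): h = cos φ / cos 45° along meridians, k = cos 45° / cos φ along parallels; h·k = 1.
At 49.5°: h = 0.9185, k = 1.089; principal scales a = 1.089, b = 0.9185.
sin(ω/2) = (a − b)/(a + b) = 0.1703/2.007 = 0.08485, so ω = 2 arcsin(0.08485) ≈ 9.7°.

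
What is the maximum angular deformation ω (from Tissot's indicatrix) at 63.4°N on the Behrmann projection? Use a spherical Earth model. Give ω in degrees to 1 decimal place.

Behrmann is a cylindrical equal-area projection with standard parallels at ±30°. Cylindrical equal-area (φ₀ = 30°): h = cos φ / cos 30° along meridians, k = cos 30° / cos φ along parallels; h·k = 1.
At 63.4°: h = 0.5170, k = 1.934; principal scales a = 1.934, b = 0.5170.
sin(ω/2) = (a − b)/(a + b) = 1.417/2.451 = 0.5781, so ω = 2 arcsin(0.5781) ≈ 70.6°.

70.6°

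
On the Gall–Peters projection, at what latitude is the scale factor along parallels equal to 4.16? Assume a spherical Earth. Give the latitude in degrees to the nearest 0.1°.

Gall–Peters is a cylindrical equal-area projection with standard parallels at ±45°. A cylindrical equal-area projection with standard parallel φ₀ has meridian scale h = cos φ / cos φ₀ and parallel scale k = cos φ₀ / cos φ (so areas are preserved, h·k = 1).
k = cos φ₀ / cos φ = 4.16  ⇒  cos φ = cos 45° / 4.16 = 0.1700.
φ = arccos(0.1700) ≈ 80.2°.

80.2°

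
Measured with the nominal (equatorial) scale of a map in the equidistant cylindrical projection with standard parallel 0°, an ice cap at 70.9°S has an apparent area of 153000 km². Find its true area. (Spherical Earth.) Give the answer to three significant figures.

50100 km²

For the equirectangular projection with φ₀ = 0 (plate carrée), h = 1 along meridians and k = sec φ along parallels.
Areal scale = h·k = 1 × sec φ; at 70.9°, h = 1.000, k = 3.056, so h·k = 3.056.
True area = apparent / (areal scale) = 153000 / 3.056 ≈ 50100 km².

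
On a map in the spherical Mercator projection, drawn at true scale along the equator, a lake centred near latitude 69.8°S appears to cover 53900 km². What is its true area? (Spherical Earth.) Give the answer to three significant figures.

The Mercator projection is conformal; its linear scale factor is the same in every direction and equals sec φ = 1/cos φ.
Areal scale = k² = sec²φ = 1/cos²(69.8°) = 1/0.3453² = 8.387.
True area = apparent / (areal scale) = 53900 / 8.387 ≈ 6430 km².

6430 km²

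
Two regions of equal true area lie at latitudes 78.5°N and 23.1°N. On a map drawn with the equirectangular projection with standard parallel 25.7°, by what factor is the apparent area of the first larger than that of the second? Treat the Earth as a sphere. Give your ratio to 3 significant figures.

4.61

The equidistant cylindrical projection with φ₀ = 25.7° has h = 1 (meridians true) and k = cos φ₀ / cos φ along parallels.
Areal scale at 78.5°: h·k = 1.000 × 4.520 = 4.520.
Areal scale at 23.1°: h·k = 1.000 × 0.9796 = 0.9796.
Ratio = 4.520/0.9796 ≈ 4.61.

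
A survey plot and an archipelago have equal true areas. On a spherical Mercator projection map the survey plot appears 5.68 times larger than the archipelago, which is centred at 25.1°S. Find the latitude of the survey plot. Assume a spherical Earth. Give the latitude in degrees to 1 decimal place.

On Mercator, (apparent₁)/(apparent₂) = sec²φ₁ / sec²φ₂ when true areas are equal.
cos²φ₂ / cos²φ₁ = 5.68  ⇒  cos φ₁ = cos 25.1° / √5.68 = 0.9056/2.383 = 0.3800.
φ₁ = arccos(0.3800) ≈ 67.7°.

67.7°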